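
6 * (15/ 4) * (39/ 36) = 195/ 8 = 24.38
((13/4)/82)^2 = 169/107584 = 0.00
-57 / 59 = -0.97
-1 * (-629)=629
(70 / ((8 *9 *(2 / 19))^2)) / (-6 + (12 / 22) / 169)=-23488465 / 115582464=-0.20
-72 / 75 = -24 / 25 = -0.96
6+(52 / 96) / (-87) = 12515 / 2088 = 5.99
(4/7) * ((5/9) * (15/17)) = 0.28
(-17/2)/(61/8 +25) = -68/261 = -0.26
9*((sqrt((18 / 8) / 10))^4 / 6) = 243 / 3200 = 0.08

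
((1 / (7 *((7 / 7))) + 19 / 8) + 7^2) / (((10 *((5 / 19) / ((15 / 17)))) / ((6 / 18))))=10963 / 1904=5.76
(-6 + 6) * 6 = 0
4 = 4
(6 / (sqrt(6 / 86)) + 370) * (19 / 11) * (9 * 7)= 2394 * sqrt(129) / 11 + 442890 / 11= 42734.60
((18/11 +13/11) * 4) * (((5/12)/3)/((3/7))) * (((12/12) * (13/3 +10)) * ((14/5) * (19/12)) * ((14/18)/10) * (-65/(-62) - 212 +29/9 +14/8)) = -64417540663/17321040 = -3719.03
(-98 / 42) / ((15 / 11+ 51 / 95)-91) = 7315 / 279327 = 0.03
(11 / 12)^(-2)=144 / 121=1.19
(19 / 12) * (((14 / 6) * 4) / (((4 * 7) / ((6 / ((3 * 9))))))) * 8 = 0.94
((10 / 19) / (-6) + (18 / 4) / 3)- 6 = -523 / 114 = -4.59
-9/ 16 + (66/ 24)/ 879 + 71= 70.44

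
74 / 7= 10.57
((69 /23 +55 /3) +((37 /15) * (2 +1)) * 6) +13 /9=3023 /45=67.18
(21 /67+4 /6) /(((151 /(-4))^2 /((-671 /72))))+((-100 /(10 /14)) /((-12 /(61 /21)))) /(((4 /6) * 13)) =4186572191 /1072422234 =3.90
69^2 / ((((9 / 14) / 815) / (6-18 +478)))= 2812724740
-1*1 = -1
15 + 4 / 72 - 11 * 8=-1313 / 18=-72.94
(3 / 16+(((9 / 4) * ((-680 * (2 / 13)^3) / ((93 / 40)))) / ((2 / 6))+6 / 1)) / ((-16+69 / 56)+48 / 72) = 0.07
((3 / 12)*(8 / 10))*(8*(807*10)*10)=129120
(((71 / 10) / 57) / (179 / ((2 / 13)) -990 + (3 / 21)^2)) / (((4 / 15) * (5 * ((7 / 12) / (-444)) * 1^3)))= -662004 / 1615475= -0.41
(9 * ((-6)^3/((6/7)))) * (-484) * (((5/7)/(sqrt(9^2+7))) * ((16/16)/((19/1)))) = 17820 * sqrt(22)/19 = 4399.12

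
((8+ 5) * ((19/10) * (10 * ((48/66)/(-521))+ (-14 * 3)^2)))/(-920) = -624255697/13181300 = -47.36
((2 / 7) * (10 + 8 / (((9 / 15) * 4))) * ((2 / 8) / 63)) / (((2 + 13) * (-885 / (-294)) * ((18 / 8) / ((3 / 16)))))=2 / 71685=0.00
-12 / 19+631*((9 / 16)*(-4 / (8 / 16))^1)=-107925 / 38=-2840.13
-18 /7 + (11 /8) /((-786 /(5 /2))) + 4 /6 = -168065 /88032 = -1.91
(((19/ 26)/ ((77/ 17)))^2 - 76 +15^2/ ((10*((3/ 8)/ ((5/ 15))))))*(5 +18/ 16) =-224343895/ 654368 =-342.84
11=11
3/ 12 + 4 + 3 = 29/ 4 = 7.25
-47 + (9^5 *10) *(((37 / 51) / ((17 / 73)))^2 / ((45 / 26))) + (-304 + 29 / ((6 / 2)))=829576657820 / 250563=3310850.60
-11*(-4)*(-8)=-352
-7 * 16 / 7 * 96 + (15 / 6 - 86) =-3239 / 2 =-1619.50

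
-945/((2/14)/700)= -4630500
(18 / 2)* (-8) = -72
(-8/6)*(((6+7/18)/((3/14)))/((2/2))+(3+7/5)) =-18476/405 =-45.62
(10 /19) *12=120 /19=6.32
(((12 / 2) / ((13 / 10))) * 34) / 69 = 680 / 299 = 2.27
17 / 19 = 0.89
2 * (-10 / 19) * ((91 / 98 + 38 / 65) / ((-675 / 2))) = 204 / 43225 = 0.00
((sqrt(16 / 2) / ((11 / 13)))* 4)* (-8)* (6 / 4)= -1248* sqrt(2) / 11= -160.45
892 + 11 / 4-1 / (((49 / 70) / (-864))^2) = -298423029 / 196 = -1522566.47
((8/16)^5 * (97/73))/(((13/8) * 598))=97/2270008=0.00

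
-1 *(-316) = 316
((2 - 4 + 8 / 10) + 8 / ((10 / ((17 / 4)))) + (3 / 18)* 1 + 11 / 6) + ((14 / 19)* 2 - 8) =-221 / 95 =-2.33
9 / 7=1.29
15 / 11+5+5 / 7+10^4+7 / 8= 6164899 / 616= 10007.95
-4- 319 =-323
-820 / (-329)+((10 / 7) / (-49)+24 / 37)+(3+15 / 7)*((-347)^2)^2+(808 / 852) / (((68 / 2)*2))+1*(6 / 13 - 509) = 4187144335936403686027 / 56155923642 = 74562825511.16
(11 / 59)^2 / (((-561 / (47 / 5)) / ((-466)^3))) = 52317657832 / 887655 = 58939.18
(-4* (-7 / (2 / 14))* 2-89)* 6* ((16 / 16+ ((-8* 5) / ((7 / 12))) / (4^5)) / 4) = 189981 / 448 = 424.06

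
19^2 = 361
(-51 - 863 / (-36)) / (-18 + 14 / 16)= 1946 / 1233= 1.58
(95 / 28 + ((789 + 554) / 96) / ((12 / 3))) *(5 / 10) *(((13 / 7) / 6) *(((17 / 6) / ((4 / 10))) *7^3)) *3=143259935 / 18432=7772.35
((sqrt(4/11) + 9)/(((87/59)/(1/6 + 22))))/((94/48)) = 62776 * sqrt(11)/44979 + 94164/1363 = 73.71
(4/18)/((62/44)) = 44/279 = 0.16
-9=-9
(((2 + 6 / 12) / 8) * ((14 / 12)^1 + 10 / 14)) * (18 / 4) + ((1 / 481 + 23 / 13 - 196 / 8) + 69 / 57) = -77271501 / 4094272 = -18.87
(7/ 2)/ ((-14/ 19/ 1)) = -19/ 4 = -4.75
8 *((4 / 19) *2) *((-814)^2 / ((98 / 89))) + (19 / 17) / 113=2026931.70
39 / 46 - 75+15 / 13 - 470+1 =-324115 / 598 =-542.00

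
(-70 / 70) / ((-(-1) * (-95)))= 1 / 95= 0.01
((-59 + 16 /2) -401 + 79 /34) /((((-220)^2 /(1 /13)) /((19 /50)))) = -290491 /1069640000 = -0.00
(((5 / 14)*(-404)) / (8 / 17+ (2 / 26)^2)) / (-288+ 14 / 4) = 5803460 / 5452727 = 1.06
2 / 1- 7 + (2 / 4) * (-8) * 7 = -33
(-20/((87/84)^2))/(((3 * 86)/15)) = -39200/36163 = -1.08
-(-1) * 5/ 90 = 0.06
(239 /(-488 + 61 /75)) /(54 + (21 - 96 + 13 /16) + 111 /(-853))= 48928080 /2026416401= 0.02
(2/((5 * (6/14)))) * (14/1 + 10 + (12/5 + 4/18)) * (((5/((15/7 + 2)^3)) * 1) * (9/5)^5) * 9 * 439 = 49708972530252/381078125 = 130443.00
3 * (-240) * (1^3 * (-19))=13680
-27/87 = -9/29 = -0.31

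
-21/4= -5.25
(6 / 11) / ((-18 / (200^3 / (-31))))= 8000000 / 1023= 7820.14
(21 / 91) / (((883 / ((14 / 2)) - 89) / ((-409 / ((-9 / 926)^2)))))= -613738447 / 22815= -26900.66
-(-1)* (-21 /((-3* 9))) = 7 /9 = 0.78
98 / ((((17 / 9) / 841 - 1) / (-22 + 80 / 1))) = -10755549 / 1888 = -5696.80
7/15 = 0.47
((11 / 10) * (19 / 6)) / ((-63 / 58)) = -6061 / 1890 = -3.21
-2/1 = -2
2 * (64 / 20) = 32 / 5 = 6.40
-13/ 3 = -4.33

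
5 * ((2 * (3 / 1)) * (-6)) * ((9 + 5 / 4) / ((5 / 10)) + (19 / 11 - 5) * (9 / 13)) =-469350 / 143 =-3282.17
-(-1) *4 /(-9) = -4 /9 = -0.44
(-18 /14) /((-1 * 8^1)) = 0.16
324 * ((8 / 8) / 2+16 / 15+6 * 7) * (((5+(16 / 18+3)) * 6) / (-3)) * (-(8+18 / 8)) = 2572176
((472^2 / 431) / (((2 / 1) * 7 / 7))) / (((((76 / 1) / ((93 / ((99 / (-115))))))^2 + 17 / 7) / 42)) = 416217561412800 / 112097614663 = 3712.99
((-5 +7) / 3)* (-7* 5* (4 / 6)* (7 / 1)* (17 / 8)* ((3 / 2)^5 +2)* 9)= -1278655 / 64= -19978.98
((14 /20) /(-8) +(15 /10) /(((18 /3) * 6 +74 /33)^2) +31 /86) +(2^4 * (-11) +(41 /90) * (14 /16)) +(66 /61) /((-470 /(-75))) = -3095132686800493 /17670847046760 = -175.15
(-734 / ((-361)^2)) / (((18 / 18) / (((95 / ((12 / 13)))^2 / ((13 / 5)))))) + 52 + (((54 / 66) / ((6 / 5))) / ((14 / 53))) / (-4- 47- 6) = 58060463 / 2001384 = 29.01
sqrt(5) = 2.24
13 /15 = 0.87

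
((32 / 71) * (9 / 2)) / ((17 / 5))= 720 / 1207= 0.60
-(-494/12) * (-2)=-247/3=-82.33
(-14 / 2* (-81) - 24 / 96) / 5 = 2267 / 20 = 113.35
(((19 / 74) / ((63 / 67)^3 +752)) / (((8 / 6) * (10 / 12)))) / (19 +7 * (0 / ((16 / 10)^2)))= 0.00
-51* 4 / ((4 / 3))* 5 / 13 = -765 / 13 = -58.85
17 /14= 1.21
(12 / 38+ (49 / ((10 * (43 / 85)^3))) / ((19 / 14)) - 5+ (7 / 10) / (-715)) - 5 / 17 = 4206489265523 / 183617441150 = 22.91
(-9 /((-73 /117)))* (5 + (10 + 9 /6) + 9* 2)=72657 /146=497.65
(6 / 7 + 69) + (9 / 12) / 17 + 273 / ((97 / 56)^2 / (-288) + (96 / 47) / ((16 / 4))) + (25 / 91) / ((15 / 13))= 18675204487855 / 30321879252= 615.90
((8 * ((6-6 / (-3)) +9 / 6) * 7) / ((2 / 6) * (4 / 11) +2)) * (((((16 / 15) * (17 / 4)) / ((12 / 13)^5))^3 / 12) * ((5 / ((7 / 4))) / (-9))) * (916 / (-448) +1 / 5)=54292977095582266581874477 / 14332141085046865920000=3788.20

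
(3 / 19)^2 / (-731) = -0.00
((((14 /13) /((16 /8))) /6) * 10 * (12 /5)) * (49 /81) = 1372 /1053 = 1.30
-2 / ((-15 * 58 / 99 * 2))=33 / 290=0.11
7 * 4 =28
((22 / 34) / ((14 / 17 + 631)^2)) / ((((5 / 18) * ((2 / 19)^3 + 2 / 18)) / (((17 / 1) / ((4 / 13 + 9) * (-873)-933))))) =-402814269 / 4130053313622815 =-0.00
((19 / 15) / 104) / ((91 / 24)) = 19 / 5915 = 0.00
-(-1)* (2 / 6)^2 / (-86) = -1 / 774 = -0.00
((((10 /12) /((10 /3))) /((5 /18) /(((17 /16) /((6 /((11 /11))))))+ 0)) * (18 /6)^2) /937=459 /299840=0.00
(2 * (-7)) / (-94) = 7 / 47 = 0.15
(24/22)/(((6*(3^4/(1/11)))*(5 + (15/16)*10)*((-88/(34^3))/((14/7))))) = -157216/12398265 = -0.01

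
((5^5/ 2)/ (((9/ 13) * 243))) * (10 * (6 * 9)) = 406250/ 81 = 5015.43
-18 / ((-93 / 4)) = 24 / 31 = 0.77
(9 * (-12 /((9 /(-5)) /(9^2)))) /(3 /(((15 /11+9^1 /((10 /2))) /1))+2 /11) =3100680 /721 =4300.53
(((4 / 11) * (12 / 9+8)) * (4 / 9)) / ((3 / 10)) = 4480 / 891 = 5.03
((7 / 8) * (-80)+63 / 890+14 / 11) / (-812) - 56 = -63499819 / 1135640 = -55.92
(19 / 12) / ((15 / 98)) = 931 / 90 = 10.34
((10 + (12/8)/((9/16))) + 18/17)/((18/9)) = 350/51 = 6.86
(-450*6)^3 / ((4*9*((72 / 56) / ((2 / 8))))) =-106312500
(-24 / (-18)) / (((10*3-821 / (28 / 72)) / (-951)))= 2219 / 3642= 0.61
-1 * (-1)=1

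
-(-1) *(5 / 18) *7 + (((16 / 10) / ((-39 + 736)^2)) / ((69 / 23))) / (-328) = 3485679569 / 1792635210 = 1.94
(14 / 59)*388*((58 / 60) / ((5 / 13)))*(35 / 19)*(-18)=-43005144 / 5605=-7672.64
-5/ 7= -0.71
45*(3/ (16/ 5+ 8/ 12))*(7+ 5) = 12150/ 29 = 418.97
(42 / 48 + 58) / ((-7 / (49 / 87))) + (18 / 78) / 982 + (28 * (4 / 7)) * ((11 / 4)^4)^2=39675737925939 / 758198272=52328.97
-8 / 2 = -4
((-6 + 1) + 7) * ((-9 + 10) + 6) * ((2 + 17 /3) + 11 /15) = 588 /5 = 117.60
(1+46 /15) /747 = 0.01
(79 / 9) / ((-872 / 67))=-5293 / 7848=-0.67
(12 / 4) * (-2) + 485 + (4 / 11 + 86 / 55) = 26451 / 55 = 480.93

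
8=8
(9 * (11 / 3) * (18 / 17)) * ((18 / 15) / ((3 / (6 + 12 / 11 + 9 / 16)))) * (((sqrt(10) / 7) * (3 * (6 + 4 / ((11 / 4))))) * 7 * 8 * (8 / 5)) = 96828.86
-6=-6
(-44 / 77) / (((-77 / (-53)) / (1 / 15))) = -0.03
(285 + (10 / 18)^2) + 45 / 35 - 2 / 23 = 3736343 / 13041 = 286.51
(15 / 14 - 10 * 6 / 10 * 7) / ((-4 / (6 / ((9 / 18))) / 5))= 8595 / 14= 613.93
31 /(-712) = -0.04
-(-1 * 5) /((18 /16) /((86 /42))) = 1720 /189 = 9.10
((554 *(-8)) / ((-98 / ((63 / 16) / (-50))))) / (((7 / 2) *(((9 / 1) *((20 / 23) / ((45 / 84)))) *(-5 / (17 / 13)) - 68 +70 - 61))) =0.01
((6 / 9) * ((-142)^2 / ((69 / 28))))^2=29756972.29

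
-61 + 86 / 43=-59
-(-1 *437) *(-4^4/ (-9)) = 12430.22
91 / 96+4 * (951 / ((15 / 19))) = 2313287 / 480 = 4819.35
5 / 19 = 0.26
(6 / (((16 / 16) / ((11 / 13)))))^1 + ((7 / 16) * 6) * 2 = 537 / 52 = 10.33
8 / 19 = 0.42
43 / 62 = 0.69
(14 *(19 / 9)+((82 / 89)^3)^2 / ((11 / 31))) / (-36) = -0.87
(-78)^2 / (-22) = -3042 / 11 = -276.55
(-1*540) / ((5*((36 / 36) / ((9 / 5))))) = -972 / 5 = -194.40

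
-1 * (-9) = 9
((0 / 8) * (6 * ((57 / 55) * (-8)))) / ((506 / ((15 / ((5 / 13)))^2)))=0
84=84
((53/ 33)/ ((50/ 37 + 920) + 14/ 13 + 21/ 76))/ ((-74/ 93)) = -811642/ 371034279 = -0.00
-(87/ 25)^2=-7569/ 625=-12.11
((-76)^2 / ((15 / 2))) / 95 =608 / 75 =8.11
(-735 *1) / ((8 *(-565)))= 147 / 904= 0.16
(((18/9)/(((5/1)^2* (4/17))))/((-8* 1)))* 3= -51/400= -0.13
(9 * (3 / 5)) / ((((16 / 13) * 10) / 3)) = 1053 / 800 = 1.32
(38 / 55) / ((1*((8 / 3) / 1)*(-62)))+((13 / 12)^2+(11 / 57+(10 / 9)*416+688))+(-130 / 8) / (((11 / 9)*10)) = 596200219 / 518320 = 1150.26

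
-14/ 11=-1.27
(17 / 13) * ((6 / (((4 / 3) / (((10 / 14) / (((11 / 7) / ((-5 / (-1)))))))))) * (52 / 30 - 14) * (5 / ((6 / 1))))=-19550 / 143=-136.71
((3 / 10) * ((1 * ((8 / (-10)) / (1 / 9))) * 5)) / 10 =-27 / 25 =-1.08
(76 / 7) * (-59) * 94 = -421496 / 7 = -60213.71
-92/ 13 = -7.08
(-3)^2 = 9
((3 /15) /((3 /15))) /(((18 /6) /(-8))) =-8 /3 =-2.67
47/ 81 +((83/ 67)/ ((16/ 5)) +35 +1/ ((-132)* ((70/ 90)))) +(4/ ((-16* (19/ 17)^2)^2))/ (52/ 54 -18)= 57648333722292067/ 1603255565640960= 35.96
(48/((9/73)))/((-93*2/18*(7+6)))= -1168/403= -2.90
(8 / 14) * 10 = 40 / 7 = 5.71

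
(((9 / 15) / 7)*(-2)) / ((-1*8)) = 3 / 140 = 0.02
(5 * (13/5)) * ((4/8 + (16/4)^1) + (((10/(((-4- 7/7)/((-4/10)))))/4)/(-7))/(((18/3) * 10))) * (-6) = -122837/350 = -350.96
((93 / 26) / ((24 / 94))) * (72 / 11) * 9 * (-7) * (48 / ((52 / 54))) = -535325112 / 1859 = -287964.02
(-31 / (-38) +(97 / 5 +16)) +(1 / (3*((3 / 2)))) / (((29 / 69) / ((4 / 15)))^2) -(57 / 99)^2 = 31299198839 / 870056550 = 35.97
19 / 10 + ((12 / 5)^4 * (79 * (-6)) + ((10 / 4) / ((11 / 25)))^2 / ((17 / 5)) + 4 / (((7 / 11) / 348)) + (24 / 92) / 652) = -1825579615476181 / 134954627500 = -13527.36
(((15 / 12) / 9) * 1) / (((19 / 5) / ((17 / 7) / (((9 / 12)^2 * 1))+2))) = 4975 / 21546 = 0.23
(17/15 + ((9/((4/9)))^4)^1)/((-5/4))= -645705167/4800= -134521.91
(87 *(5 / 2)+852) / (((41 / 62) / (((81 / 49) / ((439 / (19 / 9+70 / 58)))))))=516812346 / 25576579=20.21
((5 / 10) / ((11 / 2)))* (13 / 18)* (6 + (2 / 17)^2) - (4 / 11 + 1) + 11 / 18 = -20467 / 57222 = -0.36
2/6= 1/3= 0.33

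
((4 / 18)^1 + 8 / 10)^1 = 1.02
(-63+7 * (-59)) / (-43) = 476 / 43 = 11.07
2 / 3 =0.67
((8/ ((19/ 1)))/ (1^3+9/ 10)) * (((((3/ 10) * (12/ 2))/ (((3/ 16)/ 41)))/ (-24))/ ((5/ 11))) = -14432/ 1805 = -8.00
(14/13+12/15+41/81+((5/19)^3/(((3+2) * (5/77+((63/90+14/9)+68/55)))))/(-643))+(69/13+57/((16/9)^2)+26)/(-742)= 35980344118347948361/15531567437198891520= 2.32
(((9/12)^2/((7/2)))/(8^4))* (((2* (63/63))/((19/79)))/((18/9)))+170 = 740885191/4358144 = 170.00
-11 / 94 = -0.12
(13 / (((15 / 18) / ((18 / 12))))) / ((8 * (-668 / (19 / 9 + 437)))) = -3211 / 1670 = -1.92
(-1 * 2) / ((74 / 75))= -75 / 37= -2.03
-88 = -88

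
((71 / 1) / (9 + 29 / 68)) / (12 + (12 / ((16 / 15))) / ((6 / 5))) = 38624 / 109611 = 0.35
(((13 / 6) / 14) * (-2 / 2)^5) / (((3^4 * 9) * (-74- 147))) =1 / 1041012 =0.00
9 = 9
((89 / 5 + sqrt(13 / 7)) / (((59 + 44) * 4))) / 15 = sqrt(91) / 43260 + 89 / 30900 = 0.00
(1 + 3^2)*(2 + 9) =110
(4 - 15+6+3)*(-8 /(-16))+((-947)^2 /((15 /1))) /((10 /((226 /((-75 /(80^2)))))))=-25942890977 /225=-115301737.68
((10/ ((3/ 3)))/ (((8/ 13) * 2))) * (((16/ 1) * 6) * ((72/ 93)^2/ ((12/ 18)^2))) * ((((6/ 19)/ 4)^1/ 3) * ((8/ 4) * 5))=5054400/ 18259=276.82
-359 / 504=-0.71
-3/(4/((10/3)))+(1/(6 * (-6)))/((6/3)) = -181/72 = -2.51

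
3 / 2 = 1.50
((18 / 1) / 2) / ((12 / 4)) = 3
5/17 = 0.29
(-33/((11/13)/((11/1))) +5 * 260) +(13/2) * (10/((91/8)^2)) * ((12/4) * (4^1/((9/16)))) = 1684961/1911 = 881.72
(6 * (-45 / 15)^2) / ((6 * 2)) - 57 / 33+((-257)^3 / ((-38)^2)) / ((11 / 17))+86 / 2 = -287841027 / 15884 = -18121.44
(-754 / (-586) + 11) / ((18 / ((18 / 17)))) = 3600 / 4981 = 0.72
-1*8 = -8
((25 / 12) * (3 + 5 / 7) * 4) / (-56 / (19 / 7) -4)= -475 / 378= -1.26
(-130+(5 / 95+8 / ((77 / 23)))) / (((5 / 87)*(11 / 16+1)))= -86590288 / 65835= -1315.26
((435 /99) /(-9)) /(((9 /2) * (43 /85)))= -24650 /114939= -0.21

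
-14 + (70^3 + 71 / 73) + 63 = 25042648 / 73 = 343049.97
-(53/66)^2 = -2809/4356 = -0.64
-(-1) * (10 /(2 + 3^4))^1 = 10 /83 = 0.12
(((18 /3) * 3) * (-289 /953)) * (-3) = 15606 /953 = 16.38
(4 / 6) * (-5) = -10 / 3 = -3.33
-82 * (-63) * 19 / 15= 6543.60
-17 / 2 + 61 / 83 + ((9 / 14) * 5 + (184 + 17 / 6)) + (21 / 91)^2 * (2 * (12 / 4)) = 107577097 / 589134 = 182.60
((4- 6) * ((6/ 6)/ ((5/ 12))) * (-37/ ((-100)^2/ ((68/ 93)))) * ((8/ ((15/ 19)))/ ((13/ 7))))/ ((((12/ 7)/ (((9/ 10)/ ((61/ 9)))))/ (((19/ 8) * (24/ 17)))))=35342622/ 1920546875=0.02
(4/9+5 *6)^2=75076/81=926.86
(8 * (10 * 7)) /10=56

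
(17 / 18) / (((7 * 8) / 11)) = 187 / 1008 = 0.19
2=2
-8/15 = -0.53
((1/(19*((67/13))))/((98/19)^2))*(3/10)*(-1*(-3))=2223/6434680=0.00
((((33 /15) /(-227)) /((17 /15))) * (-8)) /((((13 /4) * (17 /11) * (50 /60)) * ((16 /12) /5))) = 52272 /852839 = 0.06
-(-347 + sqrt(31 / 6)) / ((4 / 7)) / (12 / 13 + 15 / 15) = 31577 / 100 - 91*sqrt(186) / 600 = 313.70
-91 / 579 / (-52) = 7 / 2316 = 0.00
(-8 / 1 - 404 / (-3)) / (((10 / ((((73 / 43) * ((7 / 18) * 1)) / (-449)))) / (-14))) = 135926 / 521289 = 0.26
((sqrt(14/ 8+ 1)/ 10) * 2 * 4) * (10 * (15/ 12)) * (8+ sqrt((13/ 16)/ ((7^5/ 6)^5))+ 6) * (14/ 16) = 45 * sqrt(6006)/ 110730297608+ 245 * sqrt(11)/ 4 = 203.14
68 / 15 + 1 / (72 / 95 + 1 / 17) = 113917 / 19785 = 5.76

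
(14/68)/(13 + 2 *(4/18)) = 63/4114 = 0.02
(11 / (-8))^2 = 121 / 64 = 1.89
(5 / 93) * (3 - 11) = -40 / 93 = -0.43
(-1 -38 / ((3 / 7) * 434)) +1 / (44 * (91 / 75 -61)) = -22104127 / 18348528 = -1.20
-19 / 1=-19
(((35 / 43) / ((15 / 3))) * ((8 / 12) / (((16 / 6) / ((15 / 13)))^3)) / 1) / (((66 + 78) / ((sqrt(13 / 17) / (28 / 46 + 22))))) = 0.00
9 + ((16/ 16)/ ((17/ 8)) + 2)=195/ 17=11.47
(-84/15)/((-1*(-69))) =-28/345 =-0.08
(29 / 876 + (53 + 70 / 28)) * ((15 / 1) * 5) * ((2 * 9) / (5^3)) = 599.76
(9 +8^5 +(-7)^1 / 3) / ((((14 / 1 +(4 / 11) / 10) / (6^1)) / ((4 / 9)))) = 10815640 / 1737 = 6226.62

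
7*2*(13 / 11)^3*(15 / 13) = 26.66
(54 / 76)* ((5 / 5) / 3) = 9 / 38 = 0.24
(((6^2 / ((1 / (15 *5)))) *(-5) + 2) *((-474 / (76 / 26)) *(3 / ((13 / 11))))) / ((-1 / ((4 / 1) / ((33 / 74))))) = -946911696 / 19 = -49837457.68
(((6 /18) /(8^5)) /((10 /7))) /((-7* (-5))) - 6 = -29491199 /4915200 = -6.00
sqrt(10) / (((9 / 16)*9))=16*sqrt(10) / 81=0.62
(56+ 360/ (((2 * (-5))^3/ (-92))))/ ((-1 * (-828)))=0.11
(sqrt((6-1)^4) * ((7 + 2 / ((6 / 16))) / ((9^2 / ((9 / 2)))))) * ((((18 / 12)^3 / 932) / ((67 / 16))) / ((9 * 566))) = 925 / 318089736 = 0.00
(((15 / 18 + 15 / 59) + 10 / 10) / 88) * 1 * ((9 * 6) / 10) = 0.13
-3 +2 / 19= -55 / 19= -2.89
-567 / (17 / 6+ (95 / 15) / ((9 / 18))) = -1134 / 31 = -36.58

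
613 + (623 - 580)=656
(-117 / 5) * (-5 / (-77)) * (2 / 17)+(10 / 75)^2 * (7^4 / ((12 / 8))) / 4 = 6127868 / 883575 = 6.94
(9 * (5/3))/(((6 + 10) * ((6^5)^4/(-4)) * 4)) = -0.00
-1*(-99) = 99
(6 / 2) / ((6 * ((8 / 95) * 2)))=95 / 32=2.97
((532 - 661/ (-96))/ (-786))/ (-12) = 51733/ 905472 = 0.06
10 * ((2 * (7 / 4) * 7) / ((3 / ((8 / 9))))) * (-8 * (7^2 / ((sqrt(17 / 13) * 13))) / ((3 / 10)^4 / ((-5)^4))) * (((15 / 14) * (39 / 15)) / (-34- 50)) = 12250000000 * sqrt(221) / 37179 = 4898177.52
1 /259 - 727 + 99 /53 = -9953835 /13727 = -725.13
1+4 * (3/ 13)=25/ 13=1.92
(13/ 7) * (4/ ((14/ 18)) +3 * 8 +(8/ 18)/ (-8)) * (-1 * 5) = -238225/ 882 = -270.10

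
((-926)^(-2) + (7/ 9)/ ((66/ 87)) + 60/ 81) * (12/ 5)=449746459/ 106112655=4.24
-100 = -100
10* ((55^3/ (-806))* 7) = -5823125/ 403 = -14449.44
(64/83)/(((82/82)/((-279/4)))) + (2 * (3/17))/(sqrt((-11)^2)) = -834270/15521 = -53.75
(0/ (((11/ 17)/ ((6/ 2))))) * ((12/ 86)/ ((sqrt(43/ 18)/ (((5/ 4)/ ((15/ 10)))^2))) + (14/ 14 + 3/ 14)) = 0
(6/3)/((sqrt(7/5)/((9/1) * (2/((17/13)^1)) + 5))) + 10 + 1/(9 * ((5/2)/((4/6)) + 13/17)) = 27698/2763 + 638 * sqrt(35)/119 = 41.74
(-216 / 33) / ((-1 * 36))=2 / 11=0.18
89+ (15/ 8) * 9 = 847/ 8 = 105.88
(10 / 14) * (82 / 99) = 410 / 693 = 0.59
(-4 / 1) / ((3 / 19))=-76 / 3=-25.33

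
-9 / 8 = -1.12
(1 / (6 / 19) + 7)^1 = 61 / 6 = 10.17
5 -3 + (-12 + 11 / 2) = -9 / 2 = -4.50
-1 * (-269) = 269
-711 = -711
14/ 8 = 7/ 4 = 1.75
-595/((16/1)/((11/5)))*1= -1309/16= -81.81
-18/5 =-3.60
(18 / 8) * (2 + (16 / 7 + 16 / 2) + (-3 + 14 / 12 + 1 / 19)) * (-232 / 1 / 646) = -729321 / 85918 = -8.49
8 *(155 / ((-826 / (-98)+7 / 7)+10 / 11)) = 23870 / 199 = 119.95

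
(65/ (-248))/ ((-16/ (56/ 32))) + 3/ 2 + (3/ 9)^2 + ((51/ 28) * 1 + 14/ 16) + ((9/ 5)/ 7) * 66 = 106531357/ 4999680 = 21.31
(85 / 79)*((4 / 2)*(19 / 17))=190 / 79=2.41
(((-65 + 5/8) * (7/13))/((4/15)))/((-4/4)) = 54075/416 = 129.99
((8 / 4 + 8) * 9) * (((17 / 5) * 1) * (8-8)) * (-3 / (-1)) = 0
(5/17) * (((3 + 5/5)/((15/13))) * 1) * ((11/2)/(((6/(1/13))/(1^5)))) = 11/153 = 0.07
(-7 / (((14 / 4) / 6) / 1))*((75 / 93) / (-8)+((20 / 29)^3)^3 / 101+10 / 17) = -9039567825064470885 / 1544343717715158526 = -5.85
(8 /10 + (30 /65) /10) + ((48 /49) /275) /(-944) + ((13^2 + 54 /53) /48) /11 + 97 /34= 1797358381853 /446982135600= 4.02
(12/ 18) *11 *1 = 22/ 3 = 7.33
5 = 5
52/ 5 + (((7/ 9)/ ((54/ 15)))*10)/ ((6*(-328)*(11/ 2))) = 45589813/ 4383720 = 10.40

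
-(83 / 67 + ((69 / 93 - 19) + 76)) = -122503 / 2077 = -58.98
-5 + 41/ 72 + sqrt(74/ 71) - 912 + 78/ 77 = -914.40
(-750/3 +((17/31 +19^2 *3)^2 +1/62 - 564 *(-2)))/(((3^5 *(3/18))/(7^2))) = 110654923603/77841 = 1421550.64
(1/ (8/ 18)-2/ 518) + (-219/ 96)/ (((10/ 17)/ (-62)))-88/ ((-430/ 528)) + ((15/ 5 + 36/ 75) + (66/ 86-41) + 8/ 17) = 47629683291/ 151463200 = 314.46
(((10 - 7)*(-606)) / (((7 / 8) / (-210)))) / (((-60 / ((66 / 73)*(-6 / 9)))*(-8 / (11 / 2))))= -219978 / 73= -3013.40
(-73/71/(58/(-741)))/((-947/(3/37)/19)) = -3083301/144290602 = -0.02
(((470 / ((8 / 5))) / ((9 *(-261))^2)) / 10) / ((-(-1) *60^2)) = 47 / 31782533760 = 0.00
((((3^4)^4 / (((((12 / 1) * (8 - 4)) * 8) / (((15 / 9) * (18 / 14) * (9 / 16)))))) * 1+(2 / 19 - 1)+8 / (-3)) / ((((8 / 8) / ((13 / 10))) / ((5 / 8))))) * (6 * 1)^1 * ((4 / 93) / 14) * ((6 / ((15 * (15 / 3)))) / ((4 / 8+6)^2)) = 110411929157 / 28814822400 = 3.83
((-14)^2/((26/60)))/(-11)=-5880/143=-41.12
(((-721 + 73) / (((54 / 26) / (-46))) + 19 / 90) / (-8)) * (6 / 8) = -1291699 / 960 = -1345.52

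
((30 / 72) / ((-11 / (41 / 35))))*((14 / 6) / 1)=-41 / 396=-0.10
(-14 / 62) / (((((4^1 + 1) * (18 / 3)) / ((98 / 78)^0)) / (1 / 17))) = -7 / 15810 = -0.00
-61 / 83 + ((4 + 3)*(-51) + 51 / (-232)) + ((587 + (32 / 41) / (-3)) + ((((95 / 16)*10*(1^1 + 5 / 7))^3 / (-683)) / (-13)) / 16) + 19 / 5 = 240.01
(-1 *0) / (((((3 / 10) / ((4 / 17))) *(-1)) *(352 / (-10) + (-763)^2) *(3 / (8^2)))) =0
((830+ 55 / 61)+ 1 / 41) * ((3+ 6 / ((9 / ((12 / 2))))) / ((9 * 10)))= 7273511 / 112545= 64.63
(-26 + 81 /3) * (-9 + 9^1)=0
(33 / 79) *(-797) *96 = -2524896 / 79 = -31960.71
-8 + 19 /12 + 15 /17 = -1129 /204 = -5.53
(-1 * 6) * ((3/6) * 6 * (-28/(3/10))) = 1680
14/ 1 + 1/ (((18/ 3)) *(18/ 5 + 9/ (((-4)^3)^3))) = 198834334/ 14155641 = 14.05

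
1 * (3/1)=3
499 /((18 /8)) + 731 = 8575 /9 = 952.78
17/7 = 2.43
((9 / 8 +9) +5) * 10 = 605 / 4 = 151.25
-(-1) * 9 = 9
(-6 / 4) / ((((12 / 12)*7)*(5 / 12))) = -0.51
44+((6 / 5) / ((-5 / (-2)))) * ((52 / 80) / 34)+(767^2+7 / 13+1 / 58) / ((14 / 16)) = 7541189120921 / 11215750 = 672374.93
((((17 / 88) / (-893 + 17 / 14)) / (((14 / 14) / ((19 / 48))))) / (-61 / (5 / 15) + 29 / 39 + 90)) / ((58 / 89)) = 373711 / 262030785280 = 0.00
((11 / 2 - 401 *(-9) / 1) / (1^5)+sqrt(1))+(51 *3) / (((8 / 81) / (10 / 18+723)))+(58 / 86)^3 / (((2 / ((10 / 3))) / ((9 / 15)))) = 178810258187 / 159014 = 1124493.81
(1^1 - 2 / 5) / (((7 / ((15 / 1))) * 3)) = 3 / 7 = 0.43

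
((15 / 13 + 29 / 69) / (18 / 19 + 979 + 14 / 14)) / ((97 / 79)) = 1059706 / 810836871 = 0.00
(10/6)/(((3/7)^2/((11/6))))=2695/162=16.64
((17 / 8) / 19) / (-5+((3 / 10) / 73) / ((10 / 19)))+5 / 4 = 3400035 / 2769668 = 1.23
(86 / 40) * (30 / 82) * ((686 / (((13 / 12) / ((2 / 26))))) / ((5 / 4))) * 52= 4247712 / 2665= 1593.89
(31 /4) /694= 31 /2776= 0.01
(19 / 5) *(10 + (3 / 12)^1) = 779 / 20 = 38.95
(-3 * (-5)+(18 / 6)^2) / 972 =2 / 81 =0.02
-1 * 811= -811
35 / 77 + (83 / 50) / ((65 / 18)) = 16342 / 17875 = 0.91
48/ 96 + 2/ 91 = 95/ 182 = 0.52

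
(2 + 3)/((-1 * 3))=-5/3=-1.67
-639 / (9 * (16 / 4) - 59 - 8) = 20.61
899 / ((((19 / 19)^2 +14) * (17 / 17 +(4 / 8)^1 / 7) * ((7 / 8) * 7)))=14384 / 1575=9.13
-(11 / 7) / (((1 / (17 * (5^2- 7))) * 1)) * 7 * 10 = -33660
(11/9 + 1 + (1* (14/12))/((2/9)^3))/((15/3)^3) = 15629/18000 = 0.87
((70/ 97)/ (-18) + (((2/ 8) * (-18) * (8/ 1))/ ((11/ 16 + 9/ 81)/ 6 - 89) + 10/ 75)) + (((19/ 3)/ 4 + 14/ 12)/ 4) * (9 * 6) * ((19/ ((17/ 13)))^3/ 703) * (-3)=-236595980303046959/ 487389857478120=-485.43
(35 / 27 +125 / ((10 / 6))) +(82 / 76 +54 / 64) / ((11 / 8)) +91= 3807775 / 22572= 168.69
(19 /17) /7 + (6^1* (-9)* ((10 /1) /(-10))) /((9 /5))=3589 /119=30.16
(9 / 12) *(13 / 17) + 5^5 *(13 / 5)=552539 / 68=8125.57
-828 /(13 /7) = -5796 /13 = -445.85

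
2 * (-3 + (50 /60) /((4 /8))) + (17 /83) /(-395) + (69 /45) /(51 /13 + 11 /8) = -128860037 /54193605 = -2.38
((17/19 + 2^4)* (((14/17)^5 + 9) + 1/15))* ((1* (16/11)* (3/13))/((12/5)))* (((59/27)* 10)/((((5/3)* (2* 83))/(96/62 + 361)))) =5190264315206176/8121268251603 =639.10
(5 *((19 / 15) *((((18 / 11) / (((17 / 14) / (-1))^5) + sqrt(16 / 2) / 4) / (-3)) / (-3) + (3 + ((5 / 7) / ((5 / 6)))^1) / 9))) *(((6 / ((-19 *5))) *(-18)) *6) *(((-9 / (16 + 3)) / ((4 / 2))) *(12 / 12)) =-7644924828 / 2077250791 - 54 *sqrt(2) / 95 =-4.48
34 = 34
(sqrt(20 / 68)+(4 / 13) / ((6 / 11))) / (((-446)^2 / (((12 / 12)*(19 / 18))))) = 19*sqrt(85) / 60868296+209 / 69819516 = 0.00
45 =45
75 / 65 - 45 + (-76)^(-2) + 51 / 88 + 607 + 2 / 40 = 2328335917 / 4129840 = 563.78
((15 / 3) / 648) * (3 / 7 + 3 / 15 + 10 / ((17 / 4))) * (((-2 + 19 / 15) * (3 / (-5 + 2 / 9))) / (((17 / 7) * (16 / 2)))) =9757 / 17894880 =0.00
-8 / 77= -0.10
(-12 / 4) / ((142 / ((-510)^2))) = -390150 / 71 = -5495.07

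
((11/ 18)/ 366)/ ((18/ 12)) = 0.00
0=0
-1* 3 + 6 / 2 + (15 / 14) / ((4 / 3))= 45 / 56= 0.80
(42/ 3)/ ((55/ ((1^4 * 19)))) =266/ 55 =4.84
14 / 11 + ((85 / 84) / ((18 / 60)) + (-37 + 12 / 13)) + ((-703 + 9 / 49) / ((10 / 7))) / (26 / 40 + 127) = -541039885 / 15333318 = -35.29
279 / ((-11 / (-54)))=15066 / 11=1369.64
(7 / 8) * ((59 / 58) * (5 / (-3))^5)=-1290625 / 112752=-11.45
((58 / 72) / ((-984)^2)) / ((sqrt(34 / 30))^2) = 145 / 197524224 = 0.00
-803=-803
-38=-38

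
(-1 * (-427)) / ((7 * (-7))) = -61 / 7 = -8.71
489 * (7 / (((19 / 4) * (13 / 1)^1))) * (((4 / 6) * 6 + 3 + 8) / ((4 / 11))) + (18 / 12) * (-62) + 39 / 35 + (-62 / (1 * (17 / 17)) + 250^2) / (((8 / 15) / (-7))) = -28262372883 / 34580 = -817304.02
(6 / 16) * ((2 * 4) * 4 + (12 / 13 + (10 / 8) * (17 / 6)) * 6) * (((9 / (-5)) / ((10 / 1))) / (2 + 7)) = -9171 / 20800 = -0.44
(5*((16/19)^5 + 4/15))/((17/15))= 3.04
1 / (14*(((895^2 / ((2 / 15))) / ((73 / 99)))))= 73 / 8326654875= 0.00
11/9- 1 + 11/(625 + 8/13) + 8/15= 94319/121995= 0.77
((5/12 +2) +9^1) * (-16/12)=-137/9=-15.22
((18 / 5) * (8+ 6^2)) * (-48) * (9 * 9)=-3079296 / 5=-615859.20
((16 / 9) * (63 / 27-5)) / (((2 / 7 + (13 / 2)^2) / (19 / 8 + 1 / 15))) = -131264 / 482355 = -0.27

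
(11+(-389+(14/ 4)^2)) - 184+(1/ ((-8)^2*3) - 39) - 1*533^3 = -29072644943/ 192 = -151420025.74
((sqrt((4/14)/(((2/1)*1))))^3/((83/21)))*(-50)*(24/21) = -1200*sqrt(7)/4067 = -0.78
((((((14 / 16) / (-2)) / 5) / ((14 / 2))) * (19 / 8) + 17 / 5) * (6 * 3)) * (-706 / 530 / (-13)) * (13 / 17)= 6852789 / 1441600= 4.75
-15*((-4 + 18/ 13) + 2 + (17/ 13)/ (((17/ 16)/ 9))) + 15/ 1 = -1845/ 13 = -141.92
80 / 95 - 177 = -3347 / 19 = -176.16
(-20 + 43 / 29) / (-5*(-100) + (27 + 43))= -179 / 5510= -0.03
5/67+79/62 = 5603/4154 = 1.35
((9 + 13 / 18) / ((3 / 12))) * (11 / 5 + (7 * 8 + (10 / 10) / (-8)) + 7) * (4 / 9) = 91105 / 81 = 1124.75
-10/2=-5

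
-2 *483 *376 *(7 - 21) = 5085024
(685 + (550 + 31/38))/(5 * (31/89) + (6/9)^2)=37615761/66538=565.33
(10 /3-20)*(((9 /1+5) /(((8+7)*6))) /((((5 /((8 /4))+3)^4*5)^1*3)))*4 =-0.00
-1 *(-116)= 116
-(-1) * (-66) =-66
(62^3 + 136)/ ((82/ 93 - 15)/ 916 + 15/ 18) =20314271232/ 69677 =291549.17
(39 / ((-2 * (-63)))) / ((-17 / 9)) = -39 / 238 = -0.16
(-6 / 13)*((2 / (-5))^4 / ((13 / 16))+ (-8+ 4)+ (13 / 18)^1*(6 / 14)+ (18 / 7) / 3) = 136589 / 105625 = 1.29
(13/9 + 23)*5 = 1100/9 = 122.22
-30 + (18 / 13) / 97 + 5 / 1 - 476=-631743 / 1261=-500.99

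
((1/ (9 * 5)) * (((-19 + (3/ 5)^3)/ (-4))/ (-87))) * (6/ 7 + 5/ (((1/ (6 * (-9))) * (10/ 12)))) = 15262/ 39375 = 0.39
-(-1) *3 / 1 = 3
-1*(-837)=837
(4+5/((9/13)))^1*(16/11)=16.32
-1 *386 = -386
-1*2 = -2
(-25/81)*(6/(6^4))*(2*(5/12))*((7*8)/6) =-875/78732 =-0.01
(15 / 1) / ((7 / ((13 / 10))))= 39 / 14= 2.79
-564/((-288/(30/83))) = 0.71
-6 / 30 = -1 / 5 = -0.20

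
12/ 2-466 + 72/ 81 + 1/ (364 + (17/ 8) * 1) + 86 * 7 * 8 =114852020/ 26361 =4356.89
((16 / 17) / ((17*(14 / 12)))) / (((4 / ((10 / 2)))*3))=0.02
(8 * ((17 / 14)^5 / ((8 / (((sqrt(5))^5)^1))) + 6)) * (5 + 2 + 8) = 2933.71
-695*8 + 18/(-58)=-161249/29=-5560.31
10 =10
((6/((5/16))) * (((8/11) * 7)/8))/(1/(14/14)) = 672/55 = 12.22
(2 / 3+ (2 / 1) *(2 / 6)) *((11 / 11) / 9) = 0.15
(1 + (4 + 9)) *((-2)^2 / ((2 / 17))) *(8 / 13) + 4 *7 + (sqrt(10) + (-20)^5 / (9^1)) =-41562452 / 117 + sqrt(10) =-355231.47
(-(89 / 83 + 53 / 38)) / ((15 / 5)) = -7781 / 9462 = -0.82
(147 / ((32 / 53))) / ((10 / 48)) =1168.65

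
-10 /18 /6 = -5 /54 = -0.09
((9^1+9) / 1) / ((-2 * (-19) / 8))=72 / 19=3.79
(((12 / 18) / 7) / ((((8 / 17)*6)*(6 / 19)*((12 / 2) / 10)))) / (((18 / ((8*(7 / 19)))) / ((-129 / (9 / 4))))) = -3655 / 2187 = -1.67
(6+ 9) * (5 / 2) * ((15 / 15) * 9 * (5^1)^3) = 42187.50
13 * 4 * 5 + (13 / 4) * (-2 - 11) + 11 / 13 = 11367 / 52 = 218.60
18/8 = 9/4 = 2.25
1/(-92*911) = -1/83812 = -0.00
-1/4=-0.25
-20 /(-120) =1 /6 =0.17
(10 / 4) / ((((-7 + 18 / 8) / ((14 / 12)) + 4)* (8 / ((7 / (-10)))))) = 49 / 16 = 3.06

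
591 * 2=1182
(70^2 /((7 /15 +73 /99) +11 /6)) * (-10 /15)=-3234000 /3007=-1075.49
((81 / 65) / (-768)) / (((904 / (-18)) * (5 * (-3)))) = -81 / 37606400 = -0.00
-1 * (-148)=148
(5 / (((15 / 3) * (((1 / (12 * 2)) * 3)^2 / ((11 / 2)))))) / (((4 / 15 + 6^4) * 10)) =132 / 4861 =0.03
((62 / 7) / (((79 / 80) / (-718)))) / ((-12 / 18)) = 5341920 / 553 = 9659.89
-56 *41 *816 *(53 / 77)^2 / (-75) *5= 250607744 / 4235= 59175.38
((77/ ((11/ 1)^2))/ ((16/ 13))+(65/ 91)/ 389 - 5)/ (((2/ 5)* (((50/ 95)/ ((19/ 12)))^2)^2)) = -36473339529271247/ 39750746112000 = -917.55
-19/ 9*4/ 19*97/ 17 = -388/ 153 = -2.54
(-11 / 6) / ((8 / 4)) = -11 / 12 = -0.92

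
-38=-38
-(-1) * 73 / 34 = 73 / 34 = 2.15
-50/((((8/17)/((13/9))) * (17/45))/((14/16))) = -11375/32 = -355.47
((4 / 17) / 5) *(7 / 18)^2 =0.01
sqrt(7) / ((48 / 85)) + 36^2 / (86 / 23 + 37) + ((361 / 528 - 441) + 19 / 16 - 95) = -62128529 / 123684 + 85 * sqrt(7) / 48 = -497.63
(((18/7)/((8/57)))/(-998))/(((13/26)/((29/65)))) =-14877/908180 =-0.02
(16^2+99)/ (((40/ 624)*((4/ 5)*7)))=13845/ 14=988.93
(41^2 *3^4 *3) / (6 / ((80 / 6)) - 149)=-8169660 / 2971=-2749.80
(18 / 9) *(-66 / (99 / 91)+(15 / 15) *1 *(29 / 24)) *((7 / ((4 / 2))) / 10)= -9989 / 240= -41.62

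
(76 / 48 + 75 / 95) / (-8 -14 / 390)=-35165 / 119092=-0.30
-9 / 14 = -0.64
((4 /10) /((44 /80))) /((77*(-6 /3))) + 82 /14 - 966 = -813245 /847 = -960.15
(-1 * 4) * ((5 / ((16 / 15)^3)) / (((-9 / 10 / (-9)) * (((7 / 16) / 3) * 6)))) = -84375 / 448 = -188.34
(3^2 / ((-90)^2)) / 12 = 1 / 10800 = 0.00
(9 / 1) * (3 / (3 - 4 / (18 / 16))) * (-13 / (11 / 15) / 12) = 3159 / 44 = 71.80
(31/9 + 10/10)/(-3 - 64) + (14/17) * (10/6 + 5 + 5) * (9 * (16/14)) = 98.76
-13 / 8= -1.62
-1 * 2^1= -2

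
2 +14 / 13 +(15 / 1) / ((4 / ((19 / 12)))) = 1875 / 208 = 9.01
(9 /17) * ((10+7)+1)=162 /17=9.53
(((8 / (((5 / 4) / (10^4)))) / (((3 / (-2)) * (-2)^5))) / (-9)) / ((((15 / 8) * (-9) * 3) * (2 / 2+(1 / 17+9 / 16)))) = 1740800 / 964467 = 1.80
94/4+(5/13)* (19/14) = 2186/91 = 24.02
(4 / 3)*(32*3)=128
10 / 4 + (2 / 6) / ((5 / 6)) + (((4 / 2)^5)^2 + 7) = 10339 / 10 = 1033.90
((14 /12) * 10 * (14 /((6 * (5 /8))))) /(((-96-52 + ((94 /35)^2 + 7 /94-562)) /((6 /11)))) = -90277600 /2670272253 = -0.03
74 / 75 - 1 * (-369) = 27749 / 75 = 369.99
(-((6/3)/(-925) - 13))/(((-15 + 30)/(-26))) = -104234/4625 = -22.54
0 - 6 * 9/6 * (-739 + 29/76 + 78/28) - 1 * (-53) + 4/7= 6676.07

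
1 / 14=0.07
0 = 0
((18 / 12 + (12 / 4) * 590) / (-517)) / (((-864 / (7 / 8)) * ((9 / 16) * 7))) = 1181 / 1340064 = 0.00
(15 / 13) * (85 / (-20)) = -255 / 52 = -4.90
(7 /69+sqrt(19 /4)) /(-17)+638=637.87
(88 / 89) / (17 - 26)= -88 / 801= -0.11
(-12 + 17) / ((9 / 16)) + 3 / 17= 9.07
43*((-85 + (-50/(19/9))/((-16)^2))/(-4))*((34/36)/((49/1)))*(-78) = -1375.23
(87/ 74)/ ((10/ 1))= 87/ 740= 0.12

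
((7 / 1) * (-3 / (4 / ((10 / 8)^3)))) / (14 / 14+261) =-2625 / 67072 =-0.04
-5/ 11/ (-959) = 5/ 10549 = 0.00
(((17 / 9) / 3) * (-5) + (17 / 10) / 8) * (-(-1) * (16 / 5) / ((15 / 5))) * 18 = -12682 / 225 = -56.36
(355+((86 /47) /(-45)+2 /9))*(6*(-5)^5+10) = -938510444 /141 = -6656102.44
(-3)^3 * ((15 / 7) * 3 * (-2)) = 2430 / 7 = 347.14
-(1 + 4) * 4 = -20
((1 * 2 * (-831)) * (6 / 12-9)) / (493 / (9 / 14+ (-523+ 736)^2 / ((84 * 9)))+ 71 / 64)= 4606532160 / 3012113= 1529.34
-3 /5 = -0.60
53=53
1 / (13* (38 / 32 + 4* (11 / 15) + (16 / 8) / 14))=1680 / 93119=0.02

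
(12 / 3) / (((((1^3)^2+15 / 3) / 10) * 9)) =20 / 27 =0.74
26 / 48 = 13 / 24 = 0.54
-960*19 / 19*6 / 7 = -5760 / 7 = -822.86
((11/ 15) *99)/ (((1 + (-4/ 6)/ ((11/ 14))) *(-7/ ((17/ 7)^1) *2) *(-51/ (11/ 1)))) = 43923/ 2450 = 17.93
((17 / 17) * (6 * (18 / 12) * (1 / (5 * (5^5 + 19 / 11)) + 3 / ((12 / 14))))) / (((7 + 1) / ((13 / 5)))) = 35211501 / 3439400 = 10.24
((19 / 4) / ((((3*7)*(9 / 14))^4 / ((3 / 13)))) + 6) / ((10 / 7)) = 48361397 / 11514555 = 4.20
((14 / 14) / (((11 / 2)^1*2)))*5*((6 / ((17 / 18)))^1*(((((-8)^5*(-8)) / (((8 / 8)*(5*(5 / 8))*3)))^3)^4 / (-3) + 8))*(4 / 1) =-115792089237316195423570985008687907853269984665640551875738406761819379639936 / 131632840633392333984375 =-879659579479912165270274400000000000000000000000000000.00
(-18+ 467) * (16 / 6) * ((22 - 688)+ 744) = 93392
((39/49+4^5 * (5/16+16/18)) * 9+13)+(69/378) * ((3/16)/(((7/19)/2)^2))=91318991/8232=11093.17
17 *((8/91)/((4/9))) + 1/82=25183/7462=3.37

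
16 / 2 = 8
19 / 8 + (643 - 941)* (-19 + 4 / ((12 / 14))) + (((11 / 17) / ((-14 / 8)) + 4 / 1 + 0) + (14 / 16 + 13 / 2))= 6118571 / 1428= 4284.71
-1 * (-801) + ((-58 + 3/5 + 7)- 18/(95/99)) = 13905/19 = 731.84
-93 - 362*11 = -4075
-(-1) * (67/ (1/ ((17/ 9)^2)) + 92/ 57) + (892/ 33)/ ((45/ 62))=23523283/ 84645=277.91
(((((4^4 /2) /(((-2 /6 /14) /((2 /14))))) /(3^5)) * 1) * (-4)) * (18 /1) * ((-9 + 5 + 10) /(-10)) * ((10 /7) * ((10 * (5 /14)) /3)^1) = -102400 /441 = -232.20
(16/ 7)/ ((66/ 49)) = 56/ 33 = 1.70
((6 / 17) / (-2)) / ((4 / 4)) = -3 / 17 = -0.18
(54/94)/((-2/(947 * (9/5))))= -230121/470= -489.62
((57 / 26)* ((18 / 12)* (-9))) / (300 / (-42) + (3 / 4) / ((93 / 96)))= 333963 / 71864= 4.65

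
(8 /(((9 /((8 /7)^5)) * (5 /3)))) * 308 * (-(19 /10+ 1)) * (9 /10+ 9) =-2759589888 /300125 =-9194.80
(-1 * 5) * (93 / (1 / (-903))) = 419895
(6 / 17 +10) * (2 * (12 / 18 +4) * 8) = 39424 / 51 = 773.02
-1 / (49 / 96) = -96 / 49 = -1.96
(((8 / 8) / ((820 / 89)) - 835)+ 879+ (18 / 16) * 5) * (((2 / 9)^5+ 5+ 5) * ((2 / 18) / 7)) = 24082372943 / 3050471340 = 7.89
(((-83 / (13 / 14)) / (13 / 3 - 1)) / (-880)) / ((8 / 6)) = 5229 / 228800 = 0.02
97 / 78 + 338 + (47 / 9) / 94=39698 / 117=339.30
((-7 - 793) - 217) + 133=-884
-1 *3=-3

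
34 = 34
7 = 7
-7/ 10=-0.70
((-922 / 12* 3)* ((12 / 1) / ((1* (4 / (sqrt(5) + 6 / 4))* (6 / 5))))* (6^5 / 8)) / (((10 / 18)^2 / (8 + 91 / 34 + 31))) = -12857663871* sqrt(5) / 170 - 38572991613 / 340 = -282571213.26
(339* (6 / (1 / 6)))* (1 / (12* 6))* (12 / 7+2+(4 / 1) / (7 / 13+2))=69043 / 77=896.66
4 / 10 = 2 / 5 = 0.40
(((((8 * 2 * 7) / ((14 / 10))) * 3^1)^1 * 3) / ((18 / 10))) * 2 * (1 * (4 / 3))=3200 / 3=1066.67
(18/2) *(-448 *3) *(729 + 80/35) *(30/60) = -4422816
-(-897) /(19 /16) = 14352 /19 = 755.37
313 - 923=-610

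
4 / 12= 1 / 3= 0.33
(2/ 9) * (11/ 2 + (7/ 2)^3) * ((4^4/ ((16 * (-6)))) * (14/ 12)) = -301/ 9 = -33.44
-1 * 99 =-99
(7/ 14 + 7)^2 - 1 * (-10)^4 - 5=-39795/ 4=-9948.75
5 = 5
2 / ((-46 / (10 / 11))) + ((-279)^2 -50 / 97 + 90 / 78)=24834038808 / 319033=77841.60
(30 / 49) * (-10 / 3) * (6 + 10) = -1600 / 49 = -32.65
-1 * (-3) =3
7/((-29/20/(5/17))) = -700/493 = -1.42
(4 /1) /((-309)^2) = 4 /95481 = 0.00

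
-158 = -158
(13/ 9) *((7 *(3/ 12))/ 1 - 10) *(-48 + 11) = 5291/ 12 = 440.92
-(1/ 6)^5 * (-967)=967/ 7776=0.12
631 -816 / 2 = 223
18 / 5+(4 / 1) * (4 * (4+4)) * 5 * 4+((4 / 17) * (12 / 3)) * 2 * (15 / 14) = 1526542 / 595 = 2565.62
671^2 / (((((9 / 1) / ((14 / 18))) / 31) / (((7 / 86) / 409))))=683916079 / 2849094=240.05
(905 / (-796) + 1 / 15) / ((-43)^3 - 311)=12779 / 953026920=0.00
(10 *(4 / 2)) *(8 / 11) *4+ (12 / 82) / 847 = 2020486 / 34727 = 58.18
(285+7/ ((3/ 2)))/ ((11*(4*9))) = 79/ 108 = 0.73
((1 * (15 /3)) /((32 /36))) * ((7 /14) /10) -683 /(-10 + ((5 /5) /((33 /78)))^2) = 1324691 /8544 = 155.04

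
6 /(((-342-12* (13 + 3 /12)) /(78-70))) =-16 /167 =-0.10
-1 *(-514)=514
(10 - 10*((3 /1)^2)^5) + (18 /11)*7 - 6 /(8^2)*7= -207845159 /352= -590469.20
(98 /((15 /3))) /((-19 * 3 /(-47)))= 4606 /285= 16.16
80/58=40/29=1.38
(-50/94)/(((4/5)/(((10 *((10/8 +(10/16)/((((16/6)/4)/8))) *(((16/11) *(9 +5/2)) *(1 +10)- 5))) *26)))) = -50903125/188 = -270761.30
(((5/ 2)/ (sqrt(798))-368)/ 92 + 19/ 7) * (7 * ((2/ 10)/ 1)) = -9/ 5 + sqrt(798)/ 20976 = -1.80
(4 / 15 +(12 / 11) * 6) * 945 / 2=35406 / 11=3218.73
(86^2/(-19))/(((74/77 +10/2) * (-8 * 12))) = 142373/209304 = 0.68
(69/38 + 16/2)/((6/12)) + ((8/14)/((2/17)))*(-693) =-63581/19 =-3346.37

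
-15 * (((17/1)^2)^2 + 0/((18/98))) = -1252815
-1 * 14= -14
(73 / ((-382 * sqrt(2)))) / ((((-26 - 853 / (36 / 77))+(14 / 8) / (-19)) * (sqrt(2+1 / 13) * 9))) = 1387 * sqrt(78) / 2175886134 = 0.00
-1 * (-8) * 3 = 24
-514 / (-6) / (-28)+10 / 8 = -38 / 21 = -1.81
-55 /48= -1.15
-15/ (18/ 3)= -5/ 2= -2.50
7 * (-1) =-7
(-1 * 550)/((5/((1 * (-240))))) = 26400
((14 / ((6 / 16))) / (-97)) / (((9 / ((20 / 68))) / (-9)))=560 / 4947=0.11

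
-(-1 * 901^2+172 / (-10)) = 4059091 / 5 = 811818.20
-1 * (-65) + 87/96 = 2109/32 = 65.91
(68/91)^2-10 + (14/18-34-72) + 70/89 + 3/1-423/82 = -63113368615/543912642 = -116.04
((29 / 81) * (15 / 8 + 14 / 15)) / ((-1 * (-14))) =9773 / 136080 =0.07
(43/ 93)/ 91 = 0.01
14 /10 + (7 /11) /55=854 /605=1.41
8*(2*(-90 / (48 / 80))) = -2400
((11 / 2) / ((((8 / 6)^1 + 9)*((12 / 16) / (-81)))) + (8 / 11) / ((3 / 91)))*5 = -181190 / 1023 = -177.12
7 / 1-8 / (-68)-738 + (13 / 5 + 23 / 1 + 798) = 7881 / 85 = 92.72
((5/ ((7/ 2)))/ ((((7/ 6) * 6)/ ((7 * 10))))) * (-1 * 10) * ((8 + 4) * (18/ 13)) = -216000/ 91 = -2373.63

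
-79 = -79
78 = 78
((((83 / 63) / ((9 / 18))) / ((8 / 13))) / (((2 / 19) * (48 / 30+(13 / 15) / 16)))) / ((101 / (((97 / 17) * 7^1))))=19885970 / 2044947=9.72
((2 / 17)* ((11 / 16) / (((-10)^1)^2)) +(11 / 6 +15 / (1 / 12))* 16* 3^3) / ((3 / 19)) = 20297837009 / 40800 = 497496.01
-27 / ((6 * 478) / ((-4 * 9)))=81 / 239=0.34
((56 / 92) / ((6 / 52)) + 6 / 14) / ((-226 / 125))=-344375 / 109158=-3.15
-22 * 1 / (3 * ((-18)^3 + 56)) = 11 / 8664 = 0.00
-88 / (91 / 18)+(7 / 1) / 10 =-16.71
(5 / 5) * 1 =1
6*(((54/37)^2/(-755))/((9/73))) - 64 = -66291992/1033595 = -64.14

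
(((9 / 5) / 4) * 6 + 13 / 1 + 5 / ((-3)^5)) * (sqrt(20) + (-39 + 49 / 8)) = -10020563 / 19440 + 38101 * sqrt(5) / 1215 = -445.34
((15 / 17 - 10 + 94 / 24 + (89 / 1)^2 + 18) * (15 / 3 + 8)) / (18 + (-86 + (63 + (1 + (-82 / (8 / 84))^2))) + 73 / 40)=16184950 / 116330031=0.14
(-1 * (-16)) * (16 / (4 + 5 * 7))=6.56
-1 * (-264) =264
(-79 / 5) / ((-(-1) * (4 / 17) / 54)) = -36261 / 10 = -3626.10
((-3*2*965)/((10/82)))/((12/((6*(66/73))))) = -1566774/73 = -21462.66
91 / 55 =1.65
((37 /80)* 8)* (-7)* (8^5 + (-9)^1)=-8484581 /10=-848458.10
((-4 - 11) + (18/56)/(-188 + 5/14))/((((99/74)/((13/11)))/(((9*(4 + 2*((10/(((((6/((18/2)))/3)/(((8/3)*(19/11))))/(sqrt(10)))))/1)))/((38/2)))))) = -245915280*sqrt(10)/94501 - 4098588/163229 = -8254.15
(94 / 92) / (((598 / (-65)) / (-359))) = 84365 / 2116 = 39.87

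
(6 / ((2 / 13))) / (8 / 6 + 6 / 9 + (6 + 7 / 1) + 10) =39 / 25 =1.56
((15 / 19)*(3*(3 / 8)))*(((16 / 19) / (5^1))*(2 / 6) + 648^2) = 134631738 / 361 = 372941.10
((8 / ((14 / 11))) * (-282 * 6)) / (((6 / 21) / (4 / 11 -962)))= 35795952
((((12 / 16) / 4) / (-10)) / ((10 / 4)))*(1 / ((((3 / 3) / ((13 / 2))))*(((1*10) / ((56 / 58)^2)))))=-0.00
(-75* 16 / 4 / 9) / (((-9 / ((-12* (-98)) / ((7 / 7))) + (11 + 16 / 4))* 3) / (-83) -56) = 3253600 / 5518941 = 0.59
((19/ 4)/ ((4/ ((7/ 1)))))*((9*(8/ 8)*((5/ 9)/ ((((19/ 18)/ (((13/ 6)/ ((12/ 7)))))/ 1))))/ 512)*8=3185/ 4096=0.78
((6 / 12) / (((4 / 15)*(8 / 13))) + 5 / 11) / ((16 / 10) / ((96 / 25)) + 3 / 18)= 7395 / 1232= 6.00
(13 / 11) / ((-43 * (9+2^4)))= -13 / 11825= -0.00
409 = 409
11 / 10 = 1.10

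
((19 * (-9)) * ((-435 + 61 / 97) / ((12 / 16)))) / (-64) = -1200819 / 776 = -1547.45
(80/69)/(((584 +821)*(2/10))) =80/19389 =0.00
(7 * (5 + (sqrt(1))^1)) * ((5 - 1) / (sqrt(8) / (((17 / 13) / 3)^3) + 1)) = -579301656 / 4017973217 + 13988843856 * sqrt(2) / 4017973217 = 4.78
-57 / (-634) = 57 / 634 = 0.09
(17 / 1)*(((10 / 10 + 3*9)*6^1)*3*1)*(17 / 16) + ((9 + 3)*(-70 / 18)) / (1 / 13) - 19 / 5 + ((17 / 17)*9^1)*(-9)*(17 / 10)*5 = 117068 / 15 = 7804.53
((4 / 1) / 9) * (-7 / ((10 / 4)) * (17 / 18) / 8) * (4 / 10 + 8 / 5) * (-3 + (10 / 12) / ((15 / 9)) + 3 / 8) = 2023 / 3240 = 0.62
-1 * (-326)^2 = -106276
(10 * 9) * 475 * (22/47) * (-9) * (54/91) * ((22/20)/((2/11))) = -2765352150/4277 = -646563.51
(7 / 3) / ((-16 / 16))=-7 / 3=-2.33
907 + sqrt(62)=914.87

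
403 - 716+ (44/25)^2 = -193689/625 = -309.90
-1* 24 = -24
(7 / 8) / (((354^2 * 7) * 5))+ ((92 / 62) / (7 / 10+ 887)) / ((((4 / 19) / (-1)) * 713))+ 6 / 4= 1.50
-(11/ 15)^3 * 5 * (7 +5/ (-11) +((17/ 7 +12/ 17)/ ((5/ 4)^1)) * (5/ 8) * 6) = -842039/ 26775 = -31.45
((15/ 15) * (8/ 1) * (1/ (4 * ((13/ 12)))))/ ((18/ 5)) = 20/ 39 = 0.51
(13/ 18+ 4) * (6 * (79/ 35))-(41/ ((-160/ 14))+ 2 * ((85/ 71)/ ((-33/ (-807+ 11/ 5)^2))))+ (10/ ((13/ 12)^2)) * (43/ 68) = 35485581823451/ 753921168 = 47068.03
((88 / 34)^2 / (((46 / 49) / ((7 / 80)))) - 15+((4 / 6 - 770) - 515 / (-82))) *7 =-22246375781 / 4087905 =-5442.00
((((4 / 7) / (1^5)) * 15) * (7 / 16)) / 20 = 3 / 16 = 0.19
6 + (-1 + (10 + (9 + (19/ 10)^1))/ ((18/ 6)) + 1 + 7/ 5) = 431/ 30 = 14.37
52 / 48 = 13 / 12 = 1.08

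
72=72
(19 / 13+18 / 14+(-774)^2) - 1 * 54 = 54511252 / 91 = 599024.75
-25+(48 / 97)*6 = -2137 / 97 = -22.03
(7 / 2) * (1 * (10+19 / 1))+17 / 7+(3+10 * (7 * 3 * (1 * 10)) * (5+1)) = 177897 / 14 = 12706.93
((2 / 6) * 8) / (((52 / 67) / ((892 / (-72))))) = -14941 / 351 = -42.57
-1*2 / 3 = -2 / 3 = -0.67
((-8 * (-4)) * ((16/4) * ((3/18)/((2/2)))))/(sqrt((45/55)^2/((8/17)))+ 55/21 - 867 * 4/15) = -52041848320/557599283543 - 46569600 * sqrt(34)/557599283543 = -0.09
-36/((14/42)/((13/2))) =-702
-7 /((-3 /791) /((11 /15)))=60907 /45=1353.49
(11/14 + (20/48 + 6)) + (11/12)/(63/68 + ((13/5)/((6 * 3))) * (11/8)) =9273935/1156764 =8.02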